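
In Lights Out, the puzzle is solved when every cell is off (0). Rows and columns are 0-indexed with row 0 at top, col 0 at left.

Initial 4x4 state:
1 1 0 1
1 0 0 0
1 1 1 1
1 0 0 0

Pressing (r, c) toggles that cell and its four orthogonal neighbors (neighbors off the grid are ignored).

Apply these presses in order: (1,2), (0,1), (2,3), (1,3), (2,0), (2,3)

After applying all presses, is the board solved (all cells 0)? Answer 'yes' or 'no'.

After press 1 at (1,2):
1 1 1 1
1 1 1 1
1 1 0 1
1 0 0 0

After press 2 at (0,1):
0 0 0 1
1 0 1 1
1 1 0 1
1 0 0 0

After press 3 at (2,3):
0 0 0 1
1 0 1 0
1 1 1 0
1 0 0 1

After press 4 at (1,3):
0 0 0 0
1 0 0 1
1 1 1 1
1 0 0 1

After press 5 at (2,0):
0 0 0 0
0 0 0 1
0 0 1 1
0 0 0 1

After press 6 at (2,3):
0 0 0 0
0 0 0 0
0 0 0 0
0 0 0 0

Lights still on: 0

Answer: yes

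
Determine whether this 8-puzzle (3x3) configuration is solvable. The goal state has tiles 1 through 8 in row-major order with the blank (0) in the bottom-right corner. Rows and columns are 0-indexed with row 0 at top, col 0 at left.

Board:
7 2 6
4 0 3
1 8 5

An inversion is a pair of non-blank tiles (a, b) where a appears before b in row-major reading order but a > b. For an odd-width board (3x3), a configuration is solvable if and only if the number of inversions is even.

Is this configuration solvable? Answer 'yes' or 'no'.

Inversions (pairs i<j in row-major order where tile[i] > tile[j] > 0): 15
15 is odd, so the puzzle is not solvable.

Answer: no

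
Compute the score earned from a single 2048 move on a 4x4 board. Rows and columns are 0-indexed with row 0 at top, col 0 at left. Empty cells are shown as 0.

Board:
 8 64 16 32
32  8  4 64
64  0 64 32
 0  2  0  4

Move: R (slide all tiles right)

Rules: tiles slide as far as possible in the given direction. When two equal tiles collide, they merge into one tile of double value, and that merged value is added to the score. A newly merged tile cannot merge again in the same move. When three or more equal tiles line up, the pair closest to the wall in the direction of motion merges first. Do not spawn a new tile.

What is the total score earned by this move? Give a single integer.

Answer: 128

Derivation:
Slide right:
row 0: [8, 64, 16, 32] -> [8, 64, 16, 32]  score +0 (running 0)
row 1: [32, 8, 4, 64] -> [32, 8, 4, 64]  score +0 (running 0)
row 2: [64, 0, 64, 32] -> [0, 0, 128, 32]  score +128 (running 128)
row 3: [0, 2, 0, 4] -> [0, 0, 2, 4]  score +0 (running 128)
Board after move:
  8  64  16  32
 32   8   4  64
  0   0 128  32
  0   0   2   4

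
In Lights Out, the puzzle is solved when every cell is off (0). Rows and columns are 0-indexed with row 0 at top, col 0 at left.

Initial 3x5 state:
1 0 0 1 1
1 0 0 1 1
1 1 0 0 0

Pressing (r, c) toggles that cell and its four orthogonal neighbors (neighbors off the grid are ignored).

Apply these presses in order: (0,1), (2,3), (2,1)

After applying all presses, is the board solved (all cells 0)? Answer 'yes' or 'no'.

After press 1 at (0,1):
0 1 1 1 1
1 1 0 1 1
1 1 0 0 0

After press 2 at (2,3):
0 1 1 1 1
1 1 0 0 1
1 1 1 1 1

After press 3 at (2,1):
0 1 1 1 1
1 0 0 0 1
0 0 0 1 1

Lights still on: 8

Answer: no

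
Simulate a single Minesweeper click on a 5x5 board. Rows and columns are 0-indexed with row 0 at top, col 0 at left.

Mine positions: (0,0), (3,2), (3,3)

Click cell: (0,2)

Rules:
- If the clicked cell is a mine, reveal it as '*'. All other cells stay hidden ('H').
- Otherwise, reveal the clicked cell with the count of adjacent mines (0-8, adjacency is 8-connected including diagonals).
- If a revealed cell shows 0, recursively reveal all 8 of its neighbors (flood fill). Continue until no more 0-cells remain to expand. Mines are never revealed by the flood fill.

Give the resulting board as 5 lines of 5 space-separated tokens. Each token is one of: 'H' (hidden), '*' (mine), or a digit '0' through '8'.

H 1 0 0 0
H 1 0 0 0
H 1 2 2 1
H H H H H
H H H H H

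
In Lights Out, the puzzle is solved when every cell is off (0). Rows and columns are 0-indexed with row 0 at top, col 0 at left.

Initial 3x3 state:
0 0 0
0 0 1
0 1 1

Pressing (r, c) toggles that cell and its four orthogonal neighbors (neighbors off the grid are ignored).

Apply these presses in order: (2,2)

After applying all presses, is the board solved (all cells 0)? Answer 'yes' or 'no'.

After press 1 at (2,2):
0 0 0
0 0 0
0 0 0

Lights still on: 0

Answer: yes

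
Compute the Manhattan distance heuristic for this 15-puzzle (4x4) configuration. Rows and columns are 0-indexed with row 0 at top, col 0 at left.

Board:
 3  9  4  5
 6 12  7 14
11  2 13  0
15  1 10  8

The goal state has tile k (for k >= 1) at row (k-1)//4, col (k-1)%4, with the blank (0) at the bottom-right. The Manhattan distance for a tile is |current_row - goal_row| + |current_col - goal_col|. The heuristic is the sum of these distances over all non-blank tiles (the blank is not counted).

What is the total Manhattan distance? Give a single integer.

Answer: 35

Derivation:
Tile 3: at (0,0), goal (0,2), distance |0-0|+|0-2| = 2
Tile 9: at (0,1), goal (2,0), distance |0-2|+|1-0| = 3
Tile 4: at (0,2), goal (0,3), distance |0-0|+|2-3| = 1
Tile 5: at (0,3), goal (1,0), distance |0-1|+|3-0| = 4
Tile 6: at (1,0), goal (1,1), distance |1-1|+|0-1| = 1
Tile 12: at (1,1), goal (2,3), distance |1-2|+|1-3| = 3
Tile 7: at (1,2), goal (1,2), distance |1-1|+|2-2| = 0
Tile 14: at (1,3), goal (3,1), distance |1-3|+|3-1| = 4
Tile 11: at (2,0), goal (2,2), distance |2-2|+|0-2| = 2
Tile 2: at (2,1), goal (0,1), distance |2-0|+|1-1| = 2
Tile 13: at (2,2), goal (3,0), distance |2-3|+|2-0| = 3
Tile 15: at (3,0), goal (3,2), distance |3-3|+|0-2| = 2
Tile 1: at (3,1), goal (0,0), distance |3-0|+|1-0| = 4
Tile 10: at (3,2), goal (2,1), distance |3-2|+|2-1| = 2
Tile 8: at (3,3), goal (1,3), distance |3-1|+|3-3| = 2
Sum: 2 + 3 + 1 + 4 + 1 + 3 + 0 + 4 + 2 + 2 + 3 + 2 + 4 + 2 + 2 = 35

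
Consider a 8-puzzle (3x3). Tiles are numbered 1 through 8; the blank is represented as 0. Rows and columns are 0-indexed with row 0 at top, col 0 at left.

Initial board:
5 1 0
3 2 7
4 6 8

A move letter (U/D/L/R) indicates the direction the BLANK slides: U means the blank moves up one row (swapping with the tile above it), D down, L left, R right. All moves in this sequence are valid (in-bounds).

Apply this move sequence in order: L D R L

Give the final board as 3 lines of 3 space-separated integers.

After move 1 (L):
5 0 1
3 2 7
4 6 8

After move 2 (D):
5 2 1
3 0 7
4 6 8

After move 3 (R):
5 2 1
3 7 0
4 6 8

After move 4 (L):
5 2 1
3 0 7
4 6 8

Answer: 5 2 1
3 0 7
4 6 8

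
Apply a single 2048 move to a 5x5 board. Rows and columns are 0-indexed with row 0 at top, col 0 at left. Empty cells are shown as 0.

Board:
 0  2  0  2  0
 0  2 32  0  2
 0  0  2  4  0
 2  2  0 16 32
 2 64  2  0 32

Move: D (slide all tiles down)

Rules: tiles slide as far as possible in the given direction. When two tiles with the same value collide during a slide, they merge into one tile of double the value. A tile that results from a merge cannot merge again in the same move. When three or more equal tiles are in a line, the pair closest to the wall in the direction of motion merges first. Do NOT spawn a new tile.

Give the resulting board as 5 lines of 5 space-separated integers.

Slide down:
col 0: [0, 0, 0, 2, 2] -> [0, 0, 0, 0, 4]
col 1: [2, 2, 0, 2, 64] -> [0, 0, 2, 4, 64]
col 2: [0, 32, 2, 0, 2] -> [0, 0, 0, 32, 4]
col 3: [2, 0, 4, 16, 0] -> [0, 0, 2, 4, 16]
col 4: [0, 2, 0, 32, 32] -> [0, 0, 0, 2, 64]

Answer:  0  0  0  0  0
 0  0  0  0  0
 0  2  0  2  0
 0  4 32  4  2
 4 64  4 16 64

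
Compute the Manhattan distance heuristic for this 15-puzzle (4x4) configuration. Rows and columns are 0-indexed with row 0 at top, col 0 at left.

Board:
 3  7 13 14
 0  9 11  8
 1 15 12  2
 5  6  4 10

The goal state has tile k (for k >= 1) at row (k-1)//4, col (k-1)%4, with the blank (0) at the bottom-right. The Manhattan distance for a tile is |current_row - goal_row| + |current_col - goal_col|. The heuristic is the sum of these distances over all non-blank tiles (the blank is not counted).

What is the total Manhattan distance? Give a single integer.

Tile 3: (0,0)->(0,2) = 2
Tile 7: (0,1)->(1,2) = 2
Tile 13: (0,2)->(3,0) = 5
Tile 14: (0,3)->(3,1) = 5
Tile 9: (1,1)->(2,0) = 2
Tile 11: (1,2)->(2,2) = 1
Tile 8: (1,3)->(1,3) = 0
Tile 1: (2,0)->(0,0) = 2
Tile 15: (2,1)->(3,2) = 2
Tile 12: (2,2)->(2,3) = 1
Tile 2: (2,3)->(0,1) = 4
Tile 5: (3,0)->(1,0) = 2
Tile 6: (3,1)->(1,1) = 2
Tile 4: (3,2)->(0,3) = 4
Tile 10: (3,3)->(2,1) = 3
Sum: 2 + 2 + 5 + 5 + 2 + 1 + 0 + 2 + 2 + 1 + 4 + 2 + 2 + 4 + 3 = 37

Answer: 37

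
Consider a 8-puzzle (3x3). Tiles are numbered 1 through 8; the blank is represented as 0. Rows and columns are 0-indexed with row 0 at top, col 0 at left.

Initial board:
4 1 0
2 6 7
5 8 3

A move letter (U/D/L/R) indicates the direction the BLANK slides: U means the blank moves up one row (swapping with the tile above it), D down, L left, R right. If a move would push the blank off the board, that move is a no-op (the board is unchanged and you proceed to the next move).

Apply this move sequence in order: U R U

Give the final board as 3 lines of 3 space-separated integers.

After move 1 (U):
4 1 0
2 6 7
5 8 3

After move 2 (R):
4 1 0
2 6 7
5 8 3

After move 3 (U):
4 1 0
2 6 7
5 8 3

Answer: 4 1 0
2 6 7
5 8 3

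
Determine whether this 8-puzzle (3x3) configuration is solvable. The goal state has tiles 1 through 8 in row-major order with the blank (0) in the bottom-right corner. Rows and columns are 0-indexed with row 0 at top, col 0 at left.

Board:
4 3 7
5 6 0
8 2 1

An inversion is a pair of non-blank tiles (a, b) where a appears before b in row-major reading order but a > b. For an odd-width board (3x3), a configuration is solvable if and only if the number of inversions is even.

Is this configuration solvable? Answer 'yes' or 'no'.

Answer: yes

Derivation:
Inversions (pairs i<j in row-major order where tile[i] > tile[j] > 0): 16
16 is even, so the puzzle is solvable.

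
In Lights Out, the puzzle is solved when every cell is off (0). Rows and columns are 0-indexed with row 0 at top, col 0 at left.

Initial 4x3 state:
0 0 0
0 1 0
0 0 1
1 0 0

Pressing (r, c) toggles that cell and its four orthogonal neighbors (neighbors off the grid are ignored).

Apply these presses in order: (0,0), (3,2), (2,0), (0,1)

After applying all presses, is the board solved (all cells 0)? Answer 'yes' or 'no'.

After press 1 at (0,0):
1 1 0
1 1 0
0 0 1
1 0 0

After press 2 at (3,2):
1 1 0
1 1 0
0 0 0
1 1 1

After press 3 at (2,0):
1 1 0
0 1 0
1 1 0
0 1 1

After press 4 at (0,1):
0 0 1
0 0 0
1 1 0
0 1 1

Lights still on: 5

Answer: no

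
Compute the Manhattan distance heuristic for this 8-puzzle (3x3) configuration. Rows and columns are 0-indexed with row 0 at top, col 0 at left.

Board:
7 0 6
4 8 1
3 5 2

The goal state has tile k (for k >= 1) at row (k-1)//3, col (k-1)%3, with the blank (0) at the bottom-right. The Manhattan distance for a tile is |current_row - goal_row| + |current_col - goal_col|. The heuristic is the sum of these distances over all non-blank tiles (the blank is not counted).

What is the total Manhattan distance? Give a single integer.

Answer: 15

Derivation:
Tile 7: at (0,0), goal (2,0), distance |0-2|+|0-0| = 2
Tile 6: at (0,2), goal (1,2), distance |0-1|+|2-2| = 1
Tile 4: at (1,0), goal (1,0), distance |1-1|+|0-0| = 0
Tile 8: at (1,1), goal (2,1), distance |1-2|+|1-1| = 1
Tile 1: at (1,2), goal (0,0), distance |1-0|+|2-0| = 3
Tile 3: at (2,0), goal (0,2), distance |2-0|+|0-2| = 4
Tile 5: at (2,1), goal (1,1), distance |2-1|+|1-1| = 1
Tile 2: at (2,2), goal (0,1), distance |2-0|+|2-1| = 3
Sum: 2 + 1 + 0 + 1 + 3 + 4 + 1 + 3 = 15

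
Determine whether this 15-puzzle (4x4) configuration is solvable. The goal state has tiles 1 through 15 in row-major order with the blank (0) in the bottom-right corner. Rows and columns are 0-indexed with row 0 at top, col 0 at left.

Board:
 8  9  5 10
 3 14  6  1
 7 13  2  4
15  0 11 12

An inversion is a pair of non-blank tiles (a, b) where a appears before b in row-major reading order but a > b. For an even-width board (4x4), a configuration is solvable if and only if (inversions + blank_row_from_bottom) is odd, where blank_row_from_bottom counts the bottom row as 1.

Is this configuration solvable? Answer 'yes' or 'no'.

Inversions: 45
Blank is in row 3 (0-indexed from top), which is row 1 counting from the bottom (bottom = 1).
45 + 1 = 46, which is even, so the puzzle is not solvable.

Answer: no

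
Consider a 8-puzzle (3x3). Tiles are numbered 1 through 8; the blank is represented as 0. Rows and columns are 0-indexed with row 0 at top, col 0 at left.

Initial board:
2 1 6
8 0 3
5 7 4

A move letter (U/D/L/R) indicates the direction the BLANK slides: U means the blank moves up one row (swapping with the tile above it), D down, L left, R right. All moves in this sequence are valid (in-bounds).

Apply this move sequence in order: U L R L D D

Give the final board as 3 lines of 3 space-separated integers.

After move 1 (U):
2 0 6
8 1 3
5 7 4

After move 2 (L):
0 2 6
8 1 3
5 7 4

After move 3 (R):
2 0 6
8 1 3
5 7 4

After move 4 (L):
0 2 6
8 1 3
5 7 4

After move 5 (D):
8 2 6
0 1 3
5 7 4

After move 6 (D):
8 2 6
5 1 3
0 7 4

Answer: 8 2 6
5 1 3
0 7 4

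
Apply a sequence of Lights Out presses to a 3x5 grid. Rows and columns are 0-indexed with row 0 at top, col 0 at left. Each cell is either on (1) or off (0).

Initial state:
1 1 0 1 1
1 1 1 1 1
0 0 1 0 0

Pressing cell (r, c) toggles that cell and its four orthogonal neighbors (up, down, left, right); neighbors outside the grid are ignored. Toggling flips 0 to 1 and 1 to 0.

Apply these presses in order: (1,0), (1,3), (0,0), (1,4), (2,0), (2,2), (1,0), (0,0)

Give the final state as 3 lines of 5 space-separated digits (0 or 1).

After press 1 at (1,0):
0 1 0 1 1
0 0 1 1 1
1 0 1 0 0

After press 2 at (1,3):
0 1 0 0 1
0 0 0 0 0
1 0 1 1 0

After press 3 at (0,0):
1 0 0 0 1
1 0 0 0 0
1 0 1 1 0

After press 4 at (1,4):
1 0 0 0 0
1 0 0 1 1
1 0 1 1 1

After press 5 at (2,0):
1 0 0 0 0
0 0 0 1 1
0 1 1 1 1

After press 6 at (2,2):
1 0 0 0 0
0 0 1 1 1
0 0 0 0 1

After press 7 at (1,0):
0 0 0 0 0
1 1 1 1 1
1 0 0 0 1

After press 8 at (0,0):
1 1 0 0 0
0 1 1 1 1
1 0 0 0 1

Answer: 1 1 0 0 0
0 1 1 1 1
1 0 0 0 1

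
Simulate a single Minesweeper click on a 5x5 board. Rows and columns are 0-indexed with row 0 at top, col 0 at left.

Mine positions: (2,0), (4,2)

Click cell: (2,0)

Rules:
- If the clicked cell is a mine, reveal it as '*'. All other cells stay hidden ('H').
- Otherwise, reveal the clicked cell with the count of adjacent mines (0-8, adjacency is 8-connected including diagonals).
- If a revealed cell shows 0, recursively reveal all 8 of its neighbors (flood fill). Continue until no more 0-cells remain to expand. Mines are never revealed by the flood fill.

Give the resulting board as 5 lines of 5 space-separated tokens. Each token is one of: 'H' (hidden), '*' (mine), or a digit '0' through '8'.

H H H H H
H H H H H
* H H H H
H H H H H
H H H H H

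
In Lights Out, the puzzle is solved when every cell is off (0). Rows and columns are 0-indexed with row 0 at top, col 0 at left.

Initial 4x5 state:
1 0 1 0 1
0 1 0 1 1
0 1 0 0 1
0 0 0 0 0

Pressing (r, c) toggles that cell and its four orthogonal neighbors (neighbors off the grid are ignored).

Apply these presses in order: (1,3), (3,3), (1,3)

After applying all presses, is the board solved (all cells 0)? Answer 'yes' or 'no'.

After press 1 at (1,3):
1 0 1 1 1
0 1 1 0 0
0 1 0 1 1
0 0 0 0 0

After press 2 at (3,3):
1 0 1 1 1
0 1 1 0 0
0 1 0 0 1
0 0 1 1 1

After press 3 at (1,3):
1 0 1 0 1
0 1 0 1 1
0 1 0 1 1
0 0 1 1 1

Lights still on: 12

Answer: no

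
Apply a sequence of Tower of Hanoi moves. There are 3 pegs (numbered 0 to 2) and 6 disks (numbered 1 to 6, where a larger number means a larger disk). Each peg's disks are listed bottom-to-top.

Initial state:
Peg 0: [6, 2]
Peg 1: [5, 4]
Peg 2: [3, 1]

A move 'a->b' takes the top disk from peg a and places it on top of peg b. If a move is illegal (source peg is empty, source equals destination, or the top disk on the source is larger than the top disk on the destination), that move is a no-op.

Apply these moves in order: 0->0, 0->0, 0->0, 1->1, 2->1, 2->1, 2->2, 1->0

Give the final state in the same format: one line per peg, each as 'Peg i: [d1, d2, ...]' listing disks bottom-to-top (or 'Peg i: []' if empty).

Answer: Peg 0: [6, 2, 1]
Peg 1: [5, 4]
Peg 2: [3]

Derivation:
After move 1 (0->0):
Peg 0: [6, 2]
Peg 1: [5, 4]
Peg 2: [3, 1]

After move 2 (0->0):
Peg 0: [6, 2]
Peg 1: [5, 4]
Peg 2: [3, 1]

After move 3 (0->0):
Peg 0: [6, 2]
Peg 1: [5, 4]
Peg 2: [3, 1]

After move 4 (1->1):
Peg 0: [6, 2]
Peg 1: [5, 4]
Peg 2: [3, 1]

After move 5 (2->1):
Peg 0: [6, 2]
Peg 1: [5, 4, 1]
Peg 2: [3]

After move 6 (2->1):
Peg 0: [6, 2]
Peg 1: [5, 4, 1]
Peg 2: [3]

After move 7 (2->2):
Peg 0: [6, 2]
Peg 1: [5, 4, 1]
Peg 2: [3]

After move 8 (1->0):
Peg 0: [6, 2, 1]
Peg 1: [5, 4]
Peg 2: [3]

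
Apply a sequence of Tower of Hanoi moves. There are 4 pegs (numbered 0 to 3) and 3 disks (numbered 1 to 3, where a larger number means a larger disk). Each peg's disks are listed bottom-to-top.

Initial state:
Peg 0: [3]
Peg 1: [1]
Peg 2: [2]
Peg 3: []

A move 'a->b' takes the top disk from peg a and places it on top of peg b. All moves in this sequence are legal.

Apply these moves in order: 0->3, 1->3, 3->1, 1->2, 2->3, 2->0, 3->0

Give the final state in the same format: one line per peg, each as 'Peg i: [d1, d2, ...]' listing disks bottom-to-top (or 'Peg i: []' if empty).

Answer: Peg 0: [2, 1]
Peg 1: []
Peg 2: []
Peg 3: [3]

Derivation:
After move 1 (0->3):
Peg 0: []
Peg 1: [1]
Peg 2: [2]
Peg 3: [3]

After move 2 (1->3):
Peg 0: []
Peg 1: []
Peg 2: [2]
Peg 3: [3, 1]

After move 3 (3->1):
Peg 0: []
Peg 1: [1]
Peg 2: [2]
Peg 3: [3]

After move 4 (1->2):
Peg 0: []
Peg 1: []
Peg 2: [2, 1]
Peg 3: [3]

After move 5 (2->3):
Peg 0: []
Peg 1: []
Peg 2: [2]
Peg 3: [3, 1]

After move 6 (2->0):
Peg 0: [2]
Peg 1: []
Peg 2: []
Peg 3: [3, 1]

After move 7 (3->0):
Peg 0: [2, 1]
Peg 1: []
Peg 2: []
Peg 3: [3]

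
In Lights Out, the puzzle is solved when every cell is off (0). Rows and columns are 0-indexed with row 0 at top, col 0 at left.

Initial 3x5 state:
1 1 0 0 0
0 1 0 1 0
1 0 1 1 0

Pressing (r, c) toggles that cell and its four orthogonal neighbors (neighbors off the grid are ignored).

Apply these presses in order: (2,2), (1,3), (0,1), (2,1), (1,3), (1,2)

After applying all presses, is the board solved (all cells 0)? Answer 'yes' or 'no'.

After press 1 at (2,2):
1 1 0 0 0
0 1 1 1 0
1 1 0 0 0

After press 2 at (1,3):
1 1 0 1 0
0 1 0 0 1
1 1 0 1 0

After press 3 at (0,1):
0 0 1 1 0
0 0 0 0 1
1 1 0 1 0

After press 4 at (2,1):
0 0 1 1 0
0 1 0 0 1
0 0 1 1 0

After press 5 at (1,3):
0 0 1 0 0
0 1 1 1 0
0 0 1 0 0

After press 6 at (1,2):
0 0 0 0 0
0 0 0 0 0
0 0 0 0 0

Lights still on: 0

Answer: yes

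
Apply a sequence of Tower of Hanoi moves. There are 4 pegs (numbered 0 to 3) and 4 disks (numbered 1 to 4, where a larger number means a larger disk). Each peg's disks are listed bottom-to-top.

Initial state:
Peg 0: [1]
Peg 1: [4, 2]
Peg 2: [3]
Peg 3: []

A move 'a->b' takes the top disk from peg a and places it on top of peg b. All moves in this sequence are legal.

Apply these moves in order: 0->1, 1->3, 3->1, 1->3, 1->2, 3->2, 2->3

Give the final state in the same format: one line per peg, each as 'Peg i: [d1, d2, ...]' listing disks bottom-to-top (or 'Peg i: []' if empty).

Answer: Peg 0: []
Peg 1: [4]
Peg 2: [3, 2]
Peg 3: [1]

Derivation:
After move 1 (0->1):
Peg 0: []
Peg 1: [4, 2, 1]
Peg 2: [3]
Peg 3: []

After move 2 (1->3):
Peg 0: []
Peg 1: [4, 2]
Peg 2: [3]
Peg 3: [1]

After move 3 (3->1):
Peg 0: []
Peg 1: [4, 2, 1]
Peg 2: [3]
Peg 3: []

After move 4 (1->3):
Peg 0: []
Peg 1: [4, 2]
Peg 2: [3]
Peg 3: [1]

After move 5 (1->2):
Peg 0: []
Peg 1: [4]
Peg 2: [3, 2]
Peg 3: [1]

After move 6 (3->2):
Peg 0: []
Peg 1: [4]
Peg 2: [3, 2, 1]
Peg 3: []

After move 7 (2->3):
Peg 0: []
Peg 1: [4]
Peg 2: [3, 2]
Peg 3: [1]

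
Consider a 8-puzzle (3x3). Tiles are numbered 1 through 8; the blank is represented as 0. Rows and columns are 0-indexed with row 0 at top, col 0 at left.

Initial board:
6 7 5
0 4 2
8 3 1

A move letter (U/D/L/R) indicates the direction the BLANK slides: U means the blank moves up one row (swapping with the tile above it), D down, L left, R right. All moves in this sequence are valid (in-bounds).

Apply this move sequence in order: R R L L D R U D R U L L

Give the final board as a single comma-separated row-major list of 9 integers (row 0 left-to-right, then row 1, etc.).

After move 1 (R):
6 7 5
4 0 2
8 3 1

After move 2 (R):
6 7 5
4 2 0
8 3 1

After move 3 (L):
6 7 5
4 0 2
8 3 1

After move 4 (L):
6 7 5
0 4 2
8 3 1

After move 5 (D):
6 7 5
8 4 2
0 3 1

After move 6 (R):
6 7 5
8 4 2
3 0 1

After move 7 (U):
6 7 5
8 0 2
3 4 1

After move 8 (D):
6 7 5
8 4 2
3 0 1

After move 9 (R):
6 7 5
8 4 2
3 1 0

After move 10 (U):
6 7 5
8 4 0
3 1 2

After move 11 (L):
6 7 5
8 0 4
3 1 2

After move 12 (L):
6 7 5
0 8 4
3 1 2

Answer: 6, 7, 5, 0, 8, 4, 3, 1, 2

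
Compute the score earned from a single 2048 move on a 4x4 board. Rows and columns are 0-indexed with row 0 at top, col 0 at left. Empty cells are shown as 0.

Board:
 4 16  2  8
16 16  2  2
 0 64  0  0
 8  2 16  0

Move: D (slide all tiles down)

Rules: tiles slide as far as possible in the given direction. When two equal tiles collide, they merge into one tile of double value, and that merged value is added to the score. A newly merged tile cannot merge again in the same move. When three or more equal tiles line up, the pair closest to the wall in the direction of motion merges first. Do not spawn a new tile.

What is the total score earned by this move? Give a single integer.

Slide down:
col 0: [4, 16, 0, 8] -> [0, 4, 16, 8]  score +0 (running 0)
col 1: [16, 16, 64, 2] -> [0, 32, 64, 2]  score +32 (running 32)
col 2: [2, 2, 0, 16] -> [0, 0, 4, 16]  score +4 (running 36)
col 3: [8, 2, 0, 0] -> [0, 0, 8, 2]  score +0 (running 36)
Board after move:
 0  0  0  0
 4 32  0  0
16 64  4  8
 8  2 16  2

Answer: 36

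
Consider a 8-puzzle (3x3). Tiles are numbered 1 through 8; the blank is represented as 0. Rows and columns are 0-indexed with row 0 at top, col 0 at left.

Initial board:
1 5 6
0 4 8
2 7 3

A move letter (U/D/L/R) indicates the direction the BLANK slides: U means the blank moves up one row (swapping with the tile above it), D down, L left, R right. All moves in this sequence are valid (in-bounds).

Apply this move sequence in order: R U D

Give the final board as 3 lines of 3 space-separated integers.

After move 1 (R):
1 5 6
4 0 8
2 7 3

After move 2 (U):
1 0 6
4 5 8
2 7 3

After move 3 (D):
1 5 6
4 0 8
2 7 3

Answer: 1 5 6
4 0 8
2 7 3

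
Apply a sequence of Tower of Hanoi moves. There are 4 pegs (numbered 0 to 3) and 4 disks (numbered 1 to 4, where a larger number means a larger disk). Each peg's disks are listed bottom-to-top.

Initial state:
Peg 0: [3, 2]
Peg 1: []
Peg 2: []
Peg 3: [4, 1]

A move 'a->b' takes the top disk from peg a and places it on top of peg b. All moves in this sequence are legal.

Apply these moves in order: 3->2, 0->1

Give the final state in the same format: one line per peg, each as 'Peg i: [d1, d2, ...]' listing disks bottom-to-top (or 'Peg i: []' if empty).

After move 1 (3->2):
Peg 0: [3, 2]
Peg 1: []
Peg 2: [1]
Peg 3: [4]

After move 2 (0->1):
Peg 0: [3]
Peg 1: [2]
Peg 2: [1]
Peg 3: [4]

Answer: Peg 0: [3]
Peg 1: [2]
Peg 2: [1]
Peg 3: [4]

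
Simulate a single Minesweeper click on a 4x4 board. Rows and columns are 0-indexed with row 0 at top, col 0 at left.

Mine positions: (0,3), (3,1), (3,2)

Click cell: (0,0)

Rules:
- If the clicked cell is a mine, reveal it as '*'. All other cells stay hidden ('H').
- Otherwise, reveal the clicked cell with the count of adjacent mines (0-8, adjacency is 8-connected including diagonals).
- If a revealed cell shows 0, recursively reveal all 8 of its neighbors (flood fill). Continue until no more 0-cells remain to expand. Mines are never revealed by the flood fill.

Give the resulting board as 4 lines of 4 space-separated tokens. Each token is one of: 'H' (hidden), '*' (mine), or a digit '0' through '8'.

0 0 1 H
0 0 1 H
1 2 2 H
H H H H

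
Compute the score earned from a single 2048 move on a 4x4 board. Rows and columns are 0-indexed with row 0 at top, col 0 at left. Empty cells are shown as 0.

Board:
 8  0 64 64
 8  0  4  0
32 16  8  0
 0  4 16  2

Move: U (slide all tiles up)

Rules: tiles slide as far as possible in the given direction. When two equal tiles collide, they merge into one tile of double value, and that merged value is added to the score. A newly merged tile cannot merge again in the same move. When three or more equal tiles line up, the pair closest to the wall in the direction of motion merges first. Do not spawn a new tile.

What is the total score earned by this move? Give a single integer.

Answer: 16

Derivation:
Slide up:
col 0: [8, 8, 32, 0] -> [16, 32, 0, 0]  score +16 (running 16)
col 1: [0, 0, 16, 4] -> [16, 4, 0, 0]  score +0 (running 16)
col 2: [64, 4, 8, 16] -> [64, 4, 8, 16]  score +0 (running 16)
col 3: [64, 0, 0, 2] -> [64, 2, 0, 0]  score +0 (running 16)
Board after move:
16 16 64 64
32  4  4  2
 0  0  8  0
 0  0 16  0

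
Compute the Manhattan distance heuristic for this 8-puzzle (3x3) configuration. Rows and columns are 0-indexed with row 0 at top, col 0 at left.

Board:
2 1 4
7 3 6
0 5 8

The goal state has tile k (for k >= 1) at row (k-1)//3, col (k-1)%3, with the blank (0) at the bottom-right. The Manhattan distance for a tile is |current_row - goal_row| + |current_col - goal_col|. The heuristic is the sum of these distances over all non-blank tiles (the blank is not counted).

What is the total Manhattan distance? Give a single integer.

Answer: 10

Derivation:
Tile 2: at (0,0), goal (0,1), distance |0-0|+|0-1| = 1
Tile 1: at (0,1), goal (0,0), distance |0-0|+|1-0| = 1
Tile 4: at (0,2), goal (1,0), distance |0-1|+|2-0| = 3
Tile 7: at (1,0), goal (2,0), distance |1-2|+|0-0| = 1
Tile 3: at (1,1), goal (0,2), distance |1-0|+|1-2| = 2
Tile 6: at (1,2), goal (1,2), distance |1-1|+|2-2| = 0
Tile 5: at (2,1), goal (1,1), distance |2-1|+|1-1| = 1
Tile 8: at (2,2), goal (2,1), distance |2-2|+|2-1| = 1
Sum: 1 + 1 + 3 + 1 + 2 + 0 + 1 + 1 = 10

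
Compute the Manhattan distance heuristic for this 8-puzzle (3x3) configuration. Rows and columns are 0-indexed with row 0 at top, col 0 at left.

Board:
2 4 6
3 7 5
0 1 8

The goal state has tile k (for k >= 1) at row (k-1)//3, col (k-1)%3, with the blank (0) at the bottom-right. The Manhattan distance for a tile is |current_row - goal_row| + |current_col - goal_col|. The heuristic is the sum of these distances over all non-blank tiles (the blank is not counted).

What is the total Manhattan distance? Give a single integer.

Answer: 14

Derivation:
Tile 2: at (0,0), goal (0,1), distance |0-0|+|0-1| = 1
Tile 4: at (0,1), goal (1,0), distance |0-1|+|1-0| = 2
Tile 6: at (0,2), goal (1,2), distance |0-1|+|2-2| = 1
Tile 3: at (1,0), goal (0,2), distance |1-0|+|0-2| = 3
Tile 7: at (1,1), goal (2,0), distance |1-2|+|1-0| = 2
Tile 5: at (1,2), goal (1,1), distance |1-1|+|2-1| = 1
Tile 1: at (2,1), goal (0,0), distance |2-0|+|1-0| = 3
Tile 8: at (2,2), goal (2,1), distance |2-2|+|2-1| = 1
Sum: 1 + 2 + 1 + 3 + 2 + 1 + 3 + 1 = 14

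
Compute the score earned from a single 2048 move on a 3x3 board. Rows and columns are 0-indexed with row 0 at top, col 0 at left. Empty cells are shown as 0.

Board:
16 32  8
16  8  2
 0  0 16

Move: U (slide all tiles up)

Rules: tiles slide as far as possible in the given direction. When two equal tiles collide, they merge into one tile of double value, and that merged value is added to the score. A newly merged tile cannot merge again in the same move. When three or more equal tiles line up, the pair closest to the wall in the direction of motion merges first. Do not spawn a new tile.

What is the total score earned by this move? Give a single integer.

Answer: 32

Derivation:
Slide up:
col 0: [16, 16, 0] -> [32, 0, 0]  score +32 (running 32)
col 1: [32, 8, 0] -> [32, 8, 0]  score +0 (running 32)
col 2: [8, 2, 16] -> [8, 2, 16]  score +0 (running 32)
Board after move:
32 32  8
 0  8  2
 0  0 16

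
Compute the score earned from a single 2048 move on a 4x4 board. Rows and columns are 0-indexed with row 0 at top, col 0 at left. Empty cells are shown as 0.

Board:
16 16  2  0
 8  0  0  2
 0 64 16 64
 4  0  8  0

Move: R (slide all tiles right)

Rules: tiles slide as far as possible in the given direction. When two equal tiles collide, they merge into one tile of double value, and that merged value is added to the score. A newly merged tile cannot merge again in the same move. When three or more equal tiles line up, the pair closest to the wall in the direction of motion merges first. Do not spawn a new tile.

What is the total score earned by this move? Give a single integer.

Slide right:
row 0: [16, 16, 2, 0] -> [0, 0, 32, 2]  score +32 (running 32)
row 1: [8, 0, 0, 2] -> [0, 0, 8, 2]  score +0 (running 32)
row 2: [0, 64, 16, 64] -> [0, 64, 16, 64]  score +0 (running 32)
row 3: [4, 0, 8, 0] -> [0, 0, 4, 8]  score +0 (running 32)
Board after move:
 0  0 32  2
 0  0  8  2
 0 64 16 64
 0  0  4  8

Answer: 32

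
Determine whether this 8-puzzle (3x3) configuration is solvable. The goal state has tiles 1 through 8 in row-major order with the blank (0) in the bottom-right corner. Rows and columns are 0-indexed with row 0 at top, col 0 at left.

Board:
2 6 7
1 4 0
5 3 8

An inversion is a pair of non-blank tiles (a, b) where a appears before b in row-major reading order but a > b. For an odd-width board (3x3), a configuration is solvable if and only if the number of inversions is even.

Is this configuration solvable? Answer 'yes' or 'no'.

Inversions (pairs i<j in row-major order where tile[i] > tile[j] > 0): 11
11 is odd, so the puzzle is not solvable.

Answer: no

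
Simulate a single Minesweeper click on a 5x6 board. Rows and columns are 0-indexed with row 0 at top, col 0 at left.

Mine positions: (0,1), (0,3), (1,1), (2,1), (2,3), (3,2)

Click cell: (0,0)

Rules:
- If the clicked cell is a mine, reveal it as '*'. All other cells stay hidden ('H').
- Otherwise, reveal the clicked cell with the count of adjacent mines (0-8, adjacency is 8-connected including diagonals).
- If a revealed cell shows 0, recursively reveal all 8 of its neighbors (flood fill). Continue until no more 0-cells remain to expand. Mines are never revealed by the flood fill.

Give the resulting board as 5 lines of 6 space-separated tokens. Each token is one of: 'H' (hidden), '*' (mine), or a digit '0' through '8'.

2 H H H H H
H H H H H H
H H H H H H
H H H H H H
H H H H H H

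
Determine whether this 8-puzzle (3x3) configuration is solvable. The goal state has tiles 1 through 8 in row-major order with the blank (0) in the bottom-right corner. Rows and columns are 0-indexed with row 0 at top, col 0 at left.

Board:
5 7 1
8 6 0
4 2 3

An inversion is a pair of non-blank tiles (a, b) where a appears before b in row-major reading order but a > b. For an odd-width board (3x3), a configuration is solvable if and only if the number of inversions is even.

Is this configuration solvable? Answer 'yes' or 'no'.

Inversions (pairs i<j in row-major order where tile[i] > tile[j] > 0): 18
18 is even, so the puzzle is solvable.

Answer: yes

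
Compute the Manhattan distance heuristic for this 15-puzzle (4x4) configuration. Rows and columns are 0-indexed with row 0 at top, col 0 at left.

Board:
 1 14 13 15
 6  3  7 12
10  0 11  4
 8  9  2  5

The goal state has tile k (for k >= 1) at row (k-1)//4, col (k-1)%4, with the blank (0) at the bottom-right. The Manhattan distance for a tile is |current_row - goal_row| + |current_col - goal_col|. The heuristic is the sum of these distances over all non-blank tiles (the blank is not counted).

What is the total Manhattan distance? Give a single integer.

Answer: 35

Derivation:
Tile 1: (0,0)->(0,0) = 0
Tile 14: (0,1)->(3,1) = 3
Tile 13: (0,2)->(3,0) = 5
Tile 15: (0,3)->(3,2) = 4
Tile 6: (1,0)->(1,1) = 1
Tile 3: (1,1)->(0,2) = 2
Tile 7: (1,2)->(1,2) = 0
Tile 12: (1,3)->(2,3) = 1
Tile 10: (2,0)->(2,1) = 1
Tile 11: (2,2)->(2,2) = 0
Tile 4: (2,3)->(0,3) = 2
Tile 8: (3,0)->(1,3) = 5
Tile 9: (3,1)->(2,0) = 2
Tile 2: (3,2)->(0,1) = 4
Tile 5: (3,3)->(1,0) = 5
Sum: 0 + 3 + 5 + 4 + 1 + 2 + 0 + 1 + 1 + 0 + 2 + 5 + 2 + 4 + 5 = 35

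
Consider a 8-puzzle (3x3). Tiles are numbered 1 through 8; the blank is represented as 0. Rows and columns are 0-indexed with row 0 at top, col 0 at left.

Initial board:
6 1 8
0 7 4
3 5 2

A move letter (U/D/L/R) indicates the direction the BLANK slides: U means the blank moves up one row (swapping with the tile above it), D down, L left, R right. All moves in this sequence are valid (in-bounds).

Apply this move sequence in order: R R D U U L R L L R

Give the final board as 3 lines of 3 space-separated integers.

After move 1 (R):
6 1 8
7 0 4
3 5 2

After move 2 (R):
6 1 8
7 4 0
3 5 2

After move 3 (D):
6 1 8
7 4 2
3 5 0

After move 4 (U):
6 1 8
7 4 0
3 5 2

After move 5 (U):
6 1 0
7 4 8
3 5 2

After move 6 (L):
6 0 1
7 4 8
3 5 2

After move 7 (R):
6 1 0
7 4 8
3 5 2

After move 8 (L):
6 0 1
7 4 8
3 5 2

After move 9 (L):
0 6 1
7 4 8
3 5 2

After move 10 (R):
6 0 1
7 4 8
3 5 2

Answer: 6 0 1
7 4 8
3 5 2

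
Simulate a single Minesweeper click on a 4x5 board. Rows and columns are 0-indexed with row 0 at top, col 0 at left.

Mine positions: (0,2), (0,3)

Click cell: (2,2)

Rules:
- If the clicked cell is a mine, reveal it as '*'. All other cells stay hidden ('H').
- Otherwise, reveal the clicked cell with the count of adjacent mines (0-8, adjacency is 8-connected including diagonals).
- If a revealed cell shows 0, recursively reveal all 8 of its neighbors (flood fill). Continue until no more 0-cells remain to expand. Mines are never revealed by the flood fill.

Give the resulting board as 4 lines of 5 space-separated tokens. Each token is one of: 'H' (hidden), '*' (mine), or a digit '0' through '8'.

0 1 H H H
0 1 2 2 1
0 0 0 0 0
0 0 0 0 0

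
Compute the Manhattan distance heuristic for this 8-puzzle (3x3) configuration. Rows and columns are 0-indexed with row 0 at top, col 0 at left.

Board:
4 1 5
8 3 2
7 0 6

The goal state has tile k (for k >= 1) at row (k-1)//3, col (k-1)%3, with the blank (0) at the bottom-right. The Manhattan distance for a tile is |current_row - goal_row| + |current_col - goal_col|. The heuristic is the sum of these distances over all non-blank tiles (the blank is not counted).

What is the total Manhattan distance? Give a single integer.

Tile 4: at (0,0), goal (1,0), distance |0-1|+|0-0| = 1
Tile 1: at (0,1), goal (0,0), distance |0-0|+|1-0| = 1
Tile 5: at (0,2), goal (1,1), distance |0-1|+|2-1| = 2
Tile 8: at (1,0), goal (2,1), distance |1-2|+|0-1| = 2
Tile 3: at (1,1), goal (0,2), distance |1-0|+|1-2| = 2
Tile 2: at (1,2), goal (0,1), distance |1-0|+|2-1| = 2
Tile 7: at (2,0), goal (2,0), distance |2-2|+|0-0| = 0
Tile 6: at (2,2), goal (1,2), distance |2-1|+|2-2| = 1
Sum: 1 + 1 + 2 + 2 + 2 + 2 + 0 + 1 = 11

Answer: 11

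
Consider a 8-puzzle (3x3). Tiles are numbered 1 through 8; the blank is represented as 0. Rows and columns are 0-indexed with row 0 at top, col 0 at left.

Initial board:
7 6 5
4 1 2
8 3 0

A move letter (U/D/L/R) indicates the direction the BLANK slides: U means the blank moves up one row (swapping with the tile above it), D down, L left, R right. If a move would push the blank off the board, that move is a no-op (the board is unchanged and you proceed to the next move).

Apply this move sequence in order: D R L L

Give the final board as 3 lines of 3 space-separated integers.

After move 1 (D):
7 6 5
4 1 2
8 3 0

After move 2 (R):
7 6 5
4 1 2
8 3 0

After move 3 (L):
7 6 5
4 1 2
8 0 3

After move 4 (L):
7 6 5
4 1 2
0 8 3

Answer: 7 6 5
4 1 2
0 8 3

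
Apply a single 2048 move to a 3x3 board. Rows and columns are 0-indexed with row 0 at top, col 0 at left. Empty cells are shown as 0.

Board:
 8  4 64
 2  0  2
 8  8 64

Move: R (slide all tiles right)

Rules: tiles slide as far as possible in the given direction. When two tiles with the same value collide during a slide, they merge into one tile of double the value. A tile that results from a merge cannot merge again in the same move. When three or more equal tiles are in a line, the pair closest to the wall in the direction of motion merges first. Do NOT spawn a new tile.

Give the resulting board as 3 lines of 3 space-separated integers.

Answer:  8  4 64
 0  0  4
 0 16 64

Derivation:
Slide right:
row 0: [8, 4, 64] -> [8, 4, 64]
row 1: [2, 0, 2] -> [0, 0, 4]
row 2: [8, 8, 64] -> [0, 16, 64]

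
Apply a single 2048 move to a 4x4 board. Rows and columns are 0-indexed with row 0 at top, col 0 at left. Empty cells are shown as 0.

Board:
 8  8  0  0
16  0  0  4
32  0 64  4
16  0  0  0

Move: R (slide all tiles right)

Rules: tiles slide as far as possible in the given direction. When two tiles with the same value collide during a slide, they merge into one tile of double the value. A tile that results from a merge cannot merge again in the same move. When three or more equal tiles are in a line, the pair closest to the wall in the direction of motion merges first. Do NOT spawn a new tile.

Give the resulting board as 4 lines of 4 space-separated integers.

Slide right:
row 0: [8, 8, 0, 0] -> [0, 0, 0, 16]
row 1: [16, 0, 0, 4] -> [0, 0, 16, 4]
row 2: [32, 0, 64, 4] -> [0, 32, 64, 4]
row 3: [16, 0, 0, 0] -> [0, 0, 0, 16]

Answer:  0  0  0 16
 0  0 16  4
 0 32 64  4
 0  0  0 16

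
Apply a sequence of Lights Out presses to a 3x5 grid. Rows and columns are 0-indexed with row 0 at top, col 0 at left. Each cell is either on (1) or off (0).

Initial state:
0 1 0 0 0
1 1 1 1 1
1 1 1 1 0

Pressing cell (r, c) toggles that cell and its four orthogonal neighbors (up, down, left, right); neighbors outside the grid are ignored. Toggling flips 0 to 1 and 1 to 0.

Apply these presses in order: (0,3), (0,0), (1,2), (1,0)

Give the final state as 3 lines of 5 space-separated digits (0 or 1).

Answer: 0 0 0 1 1
1 1 0 1 1
0 1 0 1 0

Derivation:
After press 1 at (0,3):
0 1 1 1 1
1 1 1 0 1
1 1 1 1 0

After press 2 at (0,0):
1 0 1 1 1
0 1 1 0 1
1 1 1 1 0

After press 3 at (1,2):
1 0 0 1 1
0 0 0 1 1
1 1 0 1 0

After press 4 at (1,0):
0 0 0 1 1
1 1 0 1 1
0 1 0 1 0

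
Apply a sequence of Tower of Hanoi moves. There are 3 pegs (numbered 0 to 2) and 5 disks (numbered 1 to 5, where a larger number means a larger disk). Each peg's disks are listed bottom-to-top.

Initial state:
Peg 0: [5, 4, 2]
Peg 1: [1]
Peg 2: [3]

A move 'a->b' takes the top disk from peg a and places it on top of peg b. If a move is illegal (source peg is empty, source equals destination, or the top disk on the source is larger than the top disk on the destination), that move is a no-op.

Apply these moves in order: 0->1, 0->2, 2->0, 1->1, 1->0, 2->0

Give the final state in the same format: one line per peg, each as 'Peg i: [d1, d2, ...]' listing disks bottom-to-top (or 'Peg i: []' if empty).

Answer: Peg 0: [5, 4, 2, 1]
Peg 1: []
Peg 2: [3]

Derivation:
After move 1 (0->1):
Peg 0: [5, 4, 2]
Peg 1: [1]
Peg 2: [3]

After move 2 (0->2):
Peg 0: [5, 4]
Peg 1: [1]
Peg 2: [3, 2]

After move 3 (2->0):
Peg 0: [5, 4, 2]
Peg 1: [1]
Peg 2: [3]

After move 4 (1->1):
Peg 0: [5, 4, 2]
Peg 1: [1]
Peg 2: [3]

After move 5 (1->0):
Peg 0: [5, 4, 2, 1]
Peg 1: []
Peg 2: [3]

After move 6 (2->0):
Peg 0: [5, 4, 2, 1]
Peg 1: []
Peg 2: [3]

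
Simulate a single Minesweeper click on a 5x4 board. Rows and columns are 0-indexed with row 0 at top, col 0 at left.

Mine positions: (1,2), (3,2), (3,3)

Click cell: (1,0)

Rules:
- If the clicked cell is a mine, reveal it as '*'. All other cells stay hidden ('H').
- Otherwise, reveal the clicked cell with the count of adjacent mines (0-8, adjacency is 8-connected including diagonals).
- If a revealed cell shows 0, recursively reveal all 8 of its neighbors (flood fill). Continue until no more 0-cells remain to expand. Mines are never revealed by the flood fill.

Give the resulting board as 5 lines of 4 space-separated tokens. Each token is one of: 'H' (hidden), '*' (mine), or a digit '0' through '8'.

0 1 H H
0 1 H H
0 2 H H
0 1 H H
0 1 H H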